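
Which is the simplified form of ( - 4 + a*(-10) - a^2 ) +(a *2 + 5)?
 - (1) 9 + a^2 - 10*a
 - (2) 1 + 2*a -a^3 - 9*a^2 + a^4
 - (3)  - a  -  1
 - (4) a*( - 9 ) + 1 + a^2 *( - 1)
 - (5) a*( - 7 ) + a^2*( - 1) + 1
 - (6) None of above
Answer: 6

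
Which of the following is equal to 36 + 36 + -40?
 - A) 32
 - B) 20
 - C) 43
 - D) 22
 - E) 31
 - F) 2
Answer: A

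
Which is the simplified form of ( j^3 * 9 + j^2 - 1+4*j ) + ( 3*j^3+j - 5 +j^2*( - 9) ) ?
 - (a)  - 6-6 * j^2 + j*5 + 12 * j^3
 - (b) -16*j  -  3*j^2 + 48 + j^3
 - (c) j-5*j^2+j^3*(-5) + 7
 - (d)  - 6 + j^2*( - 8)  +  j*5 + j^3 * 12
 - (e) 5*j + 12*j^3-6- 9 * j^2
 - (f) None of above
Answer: d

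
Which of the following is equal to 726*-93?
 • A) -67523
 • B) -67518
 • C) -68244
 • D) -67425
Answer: B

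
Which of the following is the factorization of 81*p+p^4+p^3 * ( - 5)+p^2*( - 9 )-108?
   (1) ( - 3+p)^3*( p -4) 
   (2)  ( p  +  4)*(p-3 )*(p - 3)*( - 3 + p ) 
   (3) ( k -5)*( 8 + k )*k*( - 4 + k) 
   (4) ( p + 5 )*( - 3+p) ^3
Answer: 2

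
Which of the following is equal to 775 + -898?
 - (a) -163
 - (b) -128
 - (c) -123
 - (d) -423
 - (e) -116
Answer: c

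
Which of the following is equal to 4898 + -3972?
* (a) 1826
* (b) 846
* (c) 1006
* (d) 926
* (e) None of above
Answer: d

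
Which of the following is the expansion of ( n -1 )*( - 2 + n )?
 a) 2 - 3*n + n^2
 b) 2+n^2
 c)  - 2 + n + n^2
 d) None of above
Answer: a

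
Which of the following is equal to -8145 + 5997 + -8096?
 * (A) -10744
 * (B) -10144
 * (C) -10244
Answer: C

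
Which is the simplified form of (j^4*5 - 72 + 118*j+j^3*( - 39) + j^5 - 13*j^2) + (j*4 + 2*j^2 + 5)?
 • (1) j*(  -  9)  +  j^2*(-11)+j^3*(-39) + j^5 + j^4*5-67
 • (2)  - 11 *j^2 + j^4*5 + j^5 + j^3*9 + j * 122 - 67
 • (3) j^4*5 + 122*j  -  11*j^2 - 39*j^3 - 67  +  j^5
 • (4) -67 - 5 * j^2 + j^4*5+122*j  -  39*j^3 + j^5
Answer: 3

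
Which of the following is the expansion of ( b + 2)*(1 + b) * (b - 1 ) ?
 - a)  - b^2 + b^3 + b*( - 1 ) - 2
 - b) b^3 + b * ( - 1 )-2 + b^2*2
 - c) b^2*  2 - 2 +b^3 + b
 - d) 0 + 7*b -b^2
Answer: b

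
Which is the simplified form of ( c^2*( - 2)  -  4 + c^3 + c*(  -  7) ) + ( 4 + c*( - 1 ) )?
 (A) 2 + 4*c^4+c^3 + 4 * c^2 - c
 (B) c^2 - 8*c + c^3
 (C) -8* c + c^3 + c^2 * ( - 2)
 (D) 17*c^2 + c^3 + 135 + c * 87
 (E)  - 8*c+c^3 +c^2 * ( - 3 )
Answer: C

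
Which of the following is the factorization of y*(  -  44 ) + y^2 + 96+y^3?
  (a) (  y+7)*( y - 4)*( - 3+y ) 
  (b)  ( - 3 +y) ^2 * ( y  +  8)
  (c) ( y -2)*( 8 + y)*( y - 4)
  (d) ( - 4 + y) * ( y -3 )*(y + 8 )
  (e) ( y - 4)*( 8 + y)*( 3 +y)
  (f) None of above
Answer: d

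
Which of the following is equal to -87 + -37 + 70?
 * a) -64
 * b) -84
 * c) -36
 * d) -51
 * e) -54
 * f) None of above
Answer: e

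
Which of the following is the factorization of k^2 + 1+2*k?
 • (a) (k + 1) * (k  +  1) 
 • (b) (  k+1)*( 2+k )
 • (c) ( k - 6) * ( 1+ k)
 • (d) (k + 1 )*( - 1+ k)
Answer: a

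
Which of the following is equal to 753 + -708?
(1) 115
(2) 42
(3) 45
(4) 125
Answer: 3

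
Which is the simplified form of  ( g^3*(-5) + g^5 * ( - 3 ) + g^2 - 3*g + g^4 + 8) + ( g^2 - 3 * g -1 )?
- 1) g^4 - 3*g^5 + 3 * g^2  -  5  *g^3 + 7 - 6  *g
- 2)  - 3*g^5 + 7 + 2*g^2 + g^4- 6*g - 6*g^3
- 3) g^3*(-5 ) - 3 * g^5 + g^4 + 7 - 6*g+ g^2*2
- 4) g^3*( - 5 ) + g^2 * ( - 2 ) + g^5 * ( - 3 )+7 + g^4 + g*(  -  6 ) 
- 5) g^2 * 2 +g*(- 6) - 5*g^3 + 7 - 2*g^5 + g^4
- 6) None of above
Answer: 3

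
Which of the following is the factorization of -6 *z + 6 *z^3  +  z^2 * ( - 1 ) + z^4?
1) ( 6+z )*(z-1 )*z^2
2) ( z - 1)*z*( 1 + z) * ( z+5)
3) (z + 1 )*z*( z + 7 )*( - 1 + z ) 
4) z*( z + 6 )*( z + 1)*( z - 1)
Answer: 4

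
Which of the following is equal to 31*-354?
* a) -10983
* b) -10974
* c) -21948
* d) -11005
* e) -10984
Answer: b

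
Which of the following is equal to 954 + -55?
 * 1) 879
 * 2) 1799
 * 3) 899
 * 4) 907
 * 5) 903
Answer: 3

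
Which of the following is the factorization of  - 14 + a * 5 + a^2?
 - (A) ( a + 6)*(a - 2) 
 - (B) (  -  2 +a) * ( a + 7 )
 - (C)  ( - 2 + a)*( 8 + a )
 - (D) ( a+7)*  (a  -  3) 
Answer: B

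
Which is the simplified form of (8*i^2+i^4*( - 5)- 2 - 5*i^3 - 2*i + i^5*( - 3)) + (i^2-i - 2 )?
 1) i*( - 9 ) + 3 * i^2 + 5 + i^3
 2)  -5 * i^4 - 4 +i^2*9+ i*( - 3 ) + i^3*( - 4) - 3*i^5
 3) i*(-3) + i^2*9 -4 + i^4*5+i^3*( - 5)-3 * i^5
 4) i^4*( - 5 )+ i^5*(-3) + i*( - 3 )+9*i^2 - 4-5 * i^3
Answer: 4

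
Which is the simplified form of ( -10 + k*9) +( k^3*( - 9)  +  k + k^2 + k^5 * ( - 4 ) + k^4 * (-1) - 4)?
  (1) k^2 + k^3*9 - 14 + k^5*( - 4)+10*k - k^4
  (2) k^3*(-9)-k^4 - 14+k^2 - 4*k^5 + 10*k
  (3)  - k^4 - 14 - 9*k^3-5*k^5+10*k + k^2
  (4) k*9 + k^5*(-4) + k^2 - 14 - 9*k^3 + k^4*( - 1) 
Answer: 2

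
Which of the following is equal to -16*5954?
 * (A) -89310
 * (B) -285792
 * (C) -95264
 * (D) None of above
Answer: C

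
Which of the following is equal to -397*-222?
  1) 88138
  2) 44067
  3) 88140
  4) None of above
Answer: 4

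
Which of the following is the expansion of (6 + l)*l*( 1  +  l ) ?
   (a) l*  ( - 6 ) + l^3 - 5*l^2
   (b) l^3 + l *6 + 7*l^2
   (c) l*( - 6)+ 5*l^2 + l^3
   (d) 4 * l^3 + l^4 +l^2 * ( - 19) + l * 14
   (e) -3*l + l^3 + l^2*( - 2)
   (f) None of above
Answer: b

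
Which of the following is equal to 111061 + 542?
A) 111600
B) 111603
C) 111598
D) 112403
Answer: B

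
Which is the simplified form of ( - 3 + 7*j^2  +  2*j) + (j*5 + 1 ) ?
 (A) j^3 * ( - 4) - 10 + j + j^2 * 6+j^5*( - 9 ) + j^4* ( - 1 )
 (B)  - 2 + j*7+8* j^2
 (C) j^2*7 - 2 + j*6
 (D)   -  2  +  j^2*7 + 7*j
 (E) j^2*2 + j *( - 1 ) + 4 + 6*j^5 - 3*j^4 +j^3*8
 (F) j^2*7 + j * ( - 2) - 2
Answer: D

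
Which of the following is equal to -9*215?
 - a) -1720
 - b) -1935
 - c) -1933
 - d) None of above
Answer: b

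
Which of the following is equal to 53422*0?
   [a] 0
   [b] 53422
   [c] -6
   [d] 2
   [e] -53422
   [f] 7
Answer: a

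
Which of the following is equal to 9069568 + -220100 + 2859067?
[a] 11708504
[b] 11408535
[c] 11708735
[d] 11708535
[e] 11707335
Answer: d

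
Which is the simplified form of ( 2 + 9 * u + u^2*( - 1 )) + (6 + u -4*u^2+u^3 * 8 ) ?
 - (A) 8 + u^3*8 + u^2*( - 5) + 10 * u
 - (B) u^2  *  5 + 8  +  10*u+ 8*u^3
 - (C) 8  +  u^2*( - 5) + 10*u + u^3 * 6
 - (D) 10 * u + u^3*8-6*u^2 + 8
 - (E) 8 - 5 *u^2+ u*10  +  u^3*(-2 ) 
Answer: A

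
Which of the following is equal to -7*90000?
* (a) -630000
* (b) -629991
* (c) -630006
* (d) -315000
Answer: a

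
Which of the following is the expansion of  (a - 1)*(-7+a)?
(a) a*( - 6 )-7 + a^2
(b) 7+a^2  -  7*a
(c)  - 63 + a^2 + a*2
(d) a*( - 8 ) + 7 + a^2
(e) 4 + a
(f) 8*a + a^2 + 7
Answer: d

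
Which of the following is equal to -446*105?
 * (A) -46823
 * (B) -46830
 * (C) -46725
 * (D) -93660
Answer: B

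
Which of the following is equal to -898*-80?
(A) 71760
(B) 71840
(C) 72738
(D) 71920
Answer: B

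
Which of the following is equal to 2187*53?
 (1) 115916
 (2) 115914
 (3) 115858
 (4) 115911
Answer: 4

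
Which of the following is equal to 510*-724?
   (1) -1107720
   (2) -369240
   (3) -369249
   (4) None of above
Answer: 2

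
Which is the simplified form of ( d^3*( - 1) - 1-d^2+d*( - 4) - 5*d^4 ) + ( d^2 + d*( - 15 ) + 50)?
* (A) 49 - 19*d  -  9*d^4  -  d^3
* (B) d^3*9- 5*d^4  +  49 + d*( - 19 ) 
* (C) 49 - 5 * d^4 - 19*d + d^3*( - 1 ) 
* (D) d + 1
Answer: C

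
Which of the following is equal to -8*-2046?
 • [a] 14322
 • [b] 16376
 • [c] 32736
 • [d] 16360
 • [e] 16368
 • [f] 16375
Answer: e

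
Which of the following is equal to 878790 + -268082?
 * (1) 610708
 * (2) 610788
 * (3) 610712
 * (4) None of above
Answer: 1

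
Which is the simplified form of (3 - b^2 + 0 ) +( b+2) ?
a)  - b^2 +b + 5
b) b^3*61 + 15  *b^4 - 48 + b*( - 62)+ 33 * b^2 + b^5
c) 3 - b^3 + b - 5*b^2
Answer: a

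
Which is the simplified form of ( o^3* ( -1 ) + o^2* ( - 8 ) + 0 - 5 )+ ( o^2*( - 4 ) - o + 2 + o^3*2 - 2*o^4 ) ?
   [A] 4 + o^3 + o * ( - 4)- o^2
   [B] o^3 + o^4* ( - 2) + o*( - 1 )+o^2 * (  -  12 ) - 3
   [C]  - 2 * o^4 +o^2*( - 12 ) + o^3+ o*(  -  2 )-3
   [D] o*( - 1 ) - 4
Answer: B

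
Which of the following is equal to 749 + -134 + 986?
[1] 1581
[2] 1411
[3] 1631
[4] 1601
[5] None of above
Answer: 4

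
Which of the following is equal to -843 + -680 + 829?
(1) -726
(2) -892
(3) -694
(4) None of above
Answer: 3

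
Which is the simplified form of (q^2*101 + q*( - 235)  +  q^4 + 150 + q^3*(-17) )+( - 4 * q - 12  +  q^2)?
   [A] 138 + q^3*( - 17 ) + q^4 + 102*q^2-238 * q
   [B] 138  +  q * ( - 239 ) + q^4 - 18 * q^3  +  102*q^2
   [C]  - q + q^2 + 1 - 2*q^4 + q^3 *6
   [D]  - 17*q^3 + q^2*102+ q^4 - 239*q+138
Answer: D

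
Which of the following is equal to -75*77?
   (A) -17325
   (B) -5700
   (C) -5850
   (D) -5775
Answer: D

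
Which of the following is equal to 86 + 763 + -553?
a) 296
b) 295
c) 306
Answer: a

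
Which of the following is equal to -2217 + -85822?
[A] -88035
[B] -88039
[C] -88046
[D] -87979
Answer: B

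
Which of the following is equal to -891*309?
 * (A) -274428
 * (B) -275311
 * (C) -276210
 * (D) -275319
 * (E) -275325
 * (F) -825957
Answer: D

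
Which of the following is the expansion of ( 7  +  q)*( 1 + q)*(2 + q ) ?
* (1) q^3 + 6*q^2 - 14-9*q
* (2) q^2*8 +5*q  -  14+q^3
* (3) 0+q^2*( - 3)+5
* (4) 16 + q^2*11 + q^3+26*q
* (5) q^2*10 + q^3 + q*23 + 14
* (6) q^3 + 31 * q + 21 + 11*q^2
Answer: 5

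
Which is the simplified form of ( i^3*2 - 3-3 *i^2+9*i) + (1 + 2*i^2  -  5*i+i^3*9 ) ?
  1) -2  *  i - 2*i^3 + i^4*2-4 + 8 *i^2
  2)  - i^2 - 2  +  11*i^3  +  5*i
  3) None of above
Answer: 3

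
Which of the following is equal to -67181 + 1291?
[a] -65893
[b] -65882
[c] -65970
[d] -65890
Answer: d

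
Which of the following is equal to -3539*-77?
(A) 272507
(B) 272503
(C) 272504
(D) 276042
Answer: B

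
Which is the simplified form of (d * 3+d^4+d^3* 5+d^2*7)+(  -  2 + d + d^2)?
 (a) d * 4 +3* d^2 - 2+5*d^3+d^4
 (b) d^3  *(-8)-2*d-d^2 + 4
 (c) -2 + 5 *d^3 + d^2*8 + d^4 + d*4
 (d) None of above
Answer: c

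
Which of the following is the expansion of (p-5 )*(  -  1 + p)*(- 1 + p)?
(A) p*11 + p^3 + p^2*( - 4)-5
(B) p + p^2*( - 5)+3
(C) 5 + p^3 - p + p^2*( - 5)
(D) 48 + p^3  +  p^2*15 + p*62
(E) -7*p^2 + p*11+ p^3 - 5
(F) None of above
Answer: E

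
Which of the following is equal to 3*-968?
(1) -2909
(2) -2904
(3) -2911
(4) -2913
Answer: 2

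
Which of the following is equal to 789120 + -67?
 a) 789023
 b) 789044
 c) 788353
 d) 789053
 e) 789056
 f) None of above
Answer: d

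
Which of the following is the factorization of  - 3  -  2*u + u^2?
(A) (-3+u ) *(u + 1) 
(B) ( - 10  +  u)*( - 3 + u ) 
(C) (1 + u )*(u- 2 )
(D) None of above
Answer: A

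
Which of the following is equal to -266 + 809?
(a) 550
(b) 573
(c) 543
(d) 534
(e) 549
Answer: c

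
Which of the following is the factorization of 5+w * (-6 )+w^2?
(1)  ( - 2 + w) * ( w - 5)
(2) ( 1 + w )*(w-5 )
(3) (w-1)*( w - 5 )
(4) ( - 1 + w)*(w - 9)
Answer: 3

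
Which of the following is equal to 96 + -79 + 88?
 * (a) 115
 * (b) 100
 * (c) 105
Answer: c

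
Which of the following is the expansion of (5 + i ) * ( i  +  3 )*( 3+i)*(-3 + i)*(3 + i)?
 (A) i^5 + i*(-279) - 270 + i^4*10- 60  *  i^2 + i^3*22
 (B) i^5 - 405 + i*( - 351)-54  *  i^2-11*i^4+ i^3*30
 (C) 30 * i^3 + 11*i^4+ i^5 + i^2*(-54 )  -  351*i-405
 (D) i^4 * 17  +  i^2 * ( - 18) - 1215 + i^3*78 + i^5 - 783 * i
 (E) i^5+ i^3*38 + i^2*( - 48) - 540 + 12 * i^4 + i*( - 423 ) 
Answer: C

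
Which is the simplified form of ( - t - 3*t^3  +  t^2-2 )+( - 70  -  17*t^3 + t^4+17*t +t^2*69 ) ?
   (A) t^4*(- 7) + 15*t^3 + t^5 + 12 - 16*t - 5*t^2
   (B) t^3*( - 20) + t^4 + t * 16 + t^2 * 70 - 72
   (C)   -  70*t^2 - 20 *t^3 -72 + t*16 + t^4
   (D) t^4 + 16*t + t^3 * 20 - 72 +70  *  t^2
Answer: B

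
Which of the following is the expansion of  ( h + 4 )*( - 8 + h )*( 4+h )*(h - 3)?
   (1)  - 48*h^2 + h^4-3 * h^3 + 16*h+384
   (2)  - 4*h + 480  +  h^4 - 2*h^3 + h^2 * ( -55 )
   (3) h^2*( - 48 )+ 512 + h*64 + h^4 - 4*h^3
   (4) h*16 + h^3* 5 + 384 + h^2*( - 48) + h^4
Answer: 1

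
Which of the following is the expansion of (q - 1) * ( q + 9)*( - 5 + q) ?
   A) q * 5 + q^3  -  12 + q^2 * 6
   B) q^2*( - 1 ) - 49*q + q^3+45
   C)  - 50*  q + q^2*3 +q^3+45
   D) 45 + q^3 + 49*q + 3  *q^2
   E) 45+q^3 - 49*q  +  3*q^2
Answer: E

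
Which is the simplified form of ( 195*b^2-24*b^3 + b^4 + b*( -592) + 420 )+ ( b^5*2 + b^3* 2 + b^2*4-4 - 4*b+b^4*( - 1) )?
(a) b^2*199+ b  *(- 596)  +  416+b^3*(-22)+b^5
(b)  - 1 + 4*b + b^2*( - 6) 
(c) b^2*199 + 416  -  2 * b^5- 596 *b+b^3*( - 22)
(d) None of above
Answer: d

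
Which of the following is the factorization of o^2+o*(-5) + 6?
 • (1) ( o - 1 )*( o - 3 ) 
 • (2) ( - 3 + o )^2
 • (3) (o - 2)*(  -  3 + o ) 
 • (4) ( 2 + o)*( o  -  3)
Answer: 3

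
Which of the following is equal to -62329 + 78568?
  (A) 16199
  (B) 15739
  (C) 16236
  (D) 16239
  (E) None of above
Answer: D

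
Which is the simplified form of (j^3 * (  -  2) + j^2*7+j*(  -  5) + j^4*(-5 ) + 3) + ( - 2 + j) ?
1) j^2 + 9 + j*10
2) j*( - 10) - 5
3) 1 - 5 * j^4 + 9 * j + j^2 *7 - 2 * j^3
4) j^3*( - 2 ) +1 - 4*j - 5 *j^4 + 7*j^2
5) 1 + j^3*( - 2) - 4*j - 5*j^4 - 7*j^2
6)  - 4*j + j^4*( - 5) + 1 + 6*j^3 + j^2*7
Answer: 4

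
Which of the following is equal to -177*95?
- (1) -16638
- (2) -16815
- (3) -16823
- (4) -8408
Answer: 2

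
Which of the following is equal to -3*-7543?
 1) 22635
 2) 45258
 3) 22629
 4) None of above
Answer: 3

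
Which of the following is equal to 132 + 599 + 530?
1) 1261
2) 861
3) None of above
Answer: 1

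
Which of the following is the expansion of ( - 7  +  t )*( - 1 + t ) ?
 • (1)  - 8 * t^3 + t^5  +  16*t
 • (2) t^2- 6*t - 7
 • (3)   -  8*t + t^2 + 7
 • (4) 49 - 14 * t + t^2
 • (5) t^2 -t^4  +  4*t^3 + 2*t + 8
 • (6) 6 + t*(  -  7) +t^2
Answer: 3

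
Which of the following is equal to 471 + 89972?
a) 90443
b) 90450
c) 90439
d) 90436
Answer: a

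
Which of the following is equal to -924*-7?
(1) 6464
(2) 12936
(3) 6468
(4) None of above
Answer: 3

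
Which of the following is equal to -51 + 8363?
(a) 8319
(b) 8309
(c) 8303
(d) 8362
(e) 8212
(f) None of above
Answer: f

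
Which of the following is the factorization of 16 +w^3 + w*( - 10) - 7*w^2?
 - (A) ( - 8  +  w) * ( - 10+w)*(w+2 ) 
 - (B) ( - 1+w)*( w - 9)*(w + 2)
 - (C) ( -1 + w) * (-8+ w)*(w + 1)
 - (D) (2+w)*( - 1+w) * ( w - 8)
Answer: D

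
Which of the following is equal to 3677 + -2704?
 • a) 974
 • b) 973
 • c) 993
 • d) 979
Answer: b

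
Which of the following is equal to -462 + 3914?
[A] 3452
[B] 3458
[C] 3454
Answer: A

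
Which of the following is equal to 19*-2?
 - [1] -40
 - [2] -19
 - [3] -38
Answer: 3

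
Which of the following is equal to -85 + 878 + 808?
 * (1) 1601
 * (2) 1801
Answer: 1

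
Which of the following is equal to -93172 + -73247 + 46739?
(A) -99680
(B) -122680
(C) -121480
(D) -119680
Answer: D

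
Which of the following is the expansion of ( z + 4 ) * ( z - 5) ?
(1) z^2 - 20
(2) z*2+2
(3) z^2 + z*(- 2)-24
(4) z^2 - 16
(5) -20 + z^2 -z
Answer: 5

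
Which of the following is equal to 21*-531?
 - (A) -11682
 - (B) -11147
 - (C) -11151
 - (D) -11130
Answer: C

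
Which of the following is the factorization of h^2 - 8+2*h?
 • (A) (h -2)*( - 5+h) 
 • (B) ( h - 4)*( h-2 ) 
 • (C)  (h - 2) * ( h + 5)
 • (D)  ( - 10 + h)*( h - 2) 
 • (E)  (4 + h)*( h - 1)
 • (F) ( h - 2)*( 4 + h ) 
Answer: F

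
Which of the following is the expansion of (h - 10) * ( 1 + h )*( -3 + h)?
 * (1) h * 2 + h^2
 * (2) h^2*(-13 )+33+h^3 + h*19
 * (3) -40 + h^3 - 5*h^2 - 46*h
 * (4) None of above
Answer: 4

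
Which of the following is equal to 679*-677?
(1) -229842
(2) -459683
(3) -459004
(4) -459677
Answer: 2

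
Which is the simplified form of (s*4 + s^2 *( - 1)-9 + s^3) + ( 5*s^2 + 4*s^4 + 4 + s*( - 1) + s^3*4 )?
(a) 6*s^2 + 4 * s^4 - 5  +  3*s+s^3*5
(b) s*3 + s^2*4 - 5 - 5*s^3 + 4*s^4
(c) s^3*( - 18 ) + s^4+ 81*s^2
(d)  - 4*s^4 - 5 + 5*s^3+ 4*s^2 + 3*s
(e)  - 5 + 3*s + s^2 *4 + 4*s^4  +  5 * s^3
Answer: e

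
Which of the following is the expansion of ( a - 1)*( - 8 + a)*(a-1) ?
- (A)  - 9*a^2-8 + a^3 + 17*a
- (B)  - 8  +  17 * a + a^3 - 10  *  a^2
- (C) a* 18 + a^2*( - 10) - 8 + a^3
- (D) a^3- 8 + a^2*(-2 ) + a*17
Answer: B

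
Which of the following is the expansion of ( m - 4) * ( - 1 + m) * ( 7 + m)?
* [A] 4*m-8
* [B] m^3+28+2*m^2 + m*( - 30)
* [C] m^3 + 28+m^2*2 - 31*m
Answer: C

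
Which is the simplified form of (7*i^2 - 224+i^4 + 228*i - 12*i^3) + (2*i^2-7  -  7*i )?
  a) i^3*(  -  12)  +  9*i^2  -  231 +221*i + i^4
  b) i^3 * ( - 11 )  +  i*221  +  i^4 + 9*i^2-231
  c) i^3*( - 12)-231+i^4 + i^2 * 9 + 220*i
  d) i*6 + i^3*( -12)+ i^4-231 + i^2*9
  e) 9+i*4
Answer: a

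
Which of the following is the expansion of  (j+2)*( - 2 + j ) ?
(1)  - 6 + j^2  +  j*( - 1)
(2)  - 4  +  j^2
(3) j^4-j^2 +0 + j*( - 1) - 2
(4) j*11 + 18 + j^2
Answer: 2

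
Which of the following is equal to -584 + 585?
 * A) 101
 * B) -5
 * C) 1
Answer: C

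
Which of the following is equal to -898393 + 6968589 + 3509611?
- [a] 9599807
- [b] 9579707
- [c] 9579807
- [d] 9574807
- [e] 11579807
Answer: c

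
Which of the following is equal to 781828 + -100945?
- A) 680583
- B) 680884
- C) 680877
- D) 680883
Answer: D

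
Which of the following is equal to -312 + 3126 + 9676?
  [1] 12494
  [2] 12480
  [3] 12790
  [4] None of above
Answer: 4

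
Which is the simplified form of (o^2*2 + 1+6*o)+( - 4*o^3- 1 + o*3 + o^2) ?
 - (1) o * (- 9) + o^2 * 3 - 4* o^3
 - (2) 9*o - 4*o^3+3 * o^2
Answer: 2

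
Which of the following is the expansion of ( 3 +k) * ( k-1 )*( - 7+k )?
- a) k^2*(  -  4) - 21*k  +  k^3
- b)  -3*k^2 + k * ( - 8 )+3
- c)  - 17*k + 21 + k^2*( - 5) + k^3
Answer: c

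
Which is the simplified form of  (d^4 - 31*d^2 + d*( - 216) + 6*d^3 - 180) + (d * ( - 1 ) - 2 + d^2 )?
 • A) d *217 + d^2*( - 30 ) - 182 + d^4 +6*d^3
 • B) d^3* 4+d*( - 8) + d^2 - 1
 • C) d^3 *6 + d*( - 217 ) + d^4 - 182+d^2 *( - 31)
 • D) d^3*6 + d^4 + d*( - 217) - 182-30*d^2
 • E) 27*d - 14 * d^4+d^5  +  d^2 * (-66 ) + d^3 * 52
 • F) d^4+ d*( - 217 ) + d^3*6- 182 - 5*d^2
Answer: D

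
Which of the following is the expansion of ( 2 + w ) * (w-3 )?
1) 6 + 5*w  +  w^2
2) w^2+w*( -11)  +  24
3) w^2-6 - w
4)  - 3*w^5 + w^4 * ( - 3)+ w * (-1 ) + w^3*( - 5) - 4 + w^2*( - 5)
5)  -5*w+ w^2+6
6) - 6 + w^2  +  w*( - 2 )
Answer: 3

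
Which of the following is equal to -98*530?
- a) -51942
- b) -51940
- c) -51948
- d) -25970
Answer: b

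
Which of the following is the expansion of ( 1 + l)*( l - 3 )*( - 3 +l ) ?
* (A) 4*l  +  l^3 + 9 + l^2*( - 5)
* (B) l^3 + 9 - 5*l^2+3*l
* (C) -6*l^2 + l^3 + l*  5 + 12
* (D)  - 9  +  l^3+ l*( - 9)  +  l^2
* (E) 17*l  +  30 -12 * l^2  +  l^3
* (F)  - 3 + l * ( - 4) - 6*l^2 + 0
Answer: B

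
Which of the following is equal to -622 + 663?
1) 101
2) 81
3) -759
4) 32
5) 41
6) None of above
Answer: 5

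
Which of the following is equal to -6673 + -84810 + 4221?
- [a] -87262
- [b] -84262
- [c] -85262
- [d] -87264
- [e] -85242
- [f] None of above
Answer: a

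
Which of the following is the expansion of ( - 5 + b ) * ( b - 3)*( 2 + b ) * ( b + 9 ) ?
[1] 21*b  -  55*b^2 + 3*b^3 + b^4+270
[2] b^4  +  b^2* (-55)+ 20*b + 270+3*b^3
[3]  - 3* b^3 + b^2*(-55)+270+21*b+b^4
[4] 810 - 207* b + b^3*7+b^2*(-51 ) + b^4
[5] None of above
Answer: 1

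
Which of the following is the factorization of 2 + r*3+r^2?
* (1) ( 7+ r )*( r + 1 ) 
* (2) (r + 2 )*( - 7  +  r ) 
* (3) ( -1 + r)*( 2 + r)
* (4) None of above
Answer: 4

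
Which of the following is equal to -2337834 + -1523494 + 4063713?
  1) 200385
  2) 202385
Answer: 2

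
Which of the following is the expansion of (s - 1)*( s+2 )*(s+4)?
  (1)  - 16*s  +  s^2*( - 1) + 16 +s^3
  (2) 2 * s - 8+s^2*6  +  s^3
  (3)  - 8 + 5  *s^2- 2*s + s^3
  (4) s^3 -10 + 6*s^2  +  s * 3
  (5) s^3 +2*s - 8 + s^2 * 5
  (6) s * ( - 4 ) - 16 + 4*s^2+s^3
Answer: 5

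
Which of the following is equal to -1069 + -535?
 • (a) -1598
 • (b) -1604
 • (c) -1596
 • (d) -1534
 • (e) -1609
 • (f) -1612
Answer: b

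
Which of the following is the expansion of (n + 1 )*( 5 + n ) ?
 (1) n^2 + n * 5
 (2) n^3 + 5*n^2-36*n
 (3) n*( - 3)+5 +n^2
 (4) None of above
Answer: 4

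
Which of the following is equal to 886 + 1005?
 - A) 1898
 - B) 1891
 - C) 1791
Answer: B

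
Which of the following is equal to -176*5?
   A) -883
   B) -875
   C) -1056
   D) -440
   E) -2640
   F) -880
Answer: F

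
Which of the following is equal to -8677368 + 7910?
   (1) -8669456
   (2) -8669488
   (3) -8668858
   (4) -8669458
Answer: 4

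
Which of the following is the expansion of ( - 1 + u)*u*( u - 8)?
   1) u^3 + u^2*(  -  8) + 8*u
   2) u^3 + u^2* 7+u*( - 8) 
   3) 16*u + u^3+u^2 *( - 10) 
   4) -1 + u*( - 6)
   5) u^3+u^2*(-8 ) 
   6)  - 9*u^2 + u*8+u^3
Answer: 6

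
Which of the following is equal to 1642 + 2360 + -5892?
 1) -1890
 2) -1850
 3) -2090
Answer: 1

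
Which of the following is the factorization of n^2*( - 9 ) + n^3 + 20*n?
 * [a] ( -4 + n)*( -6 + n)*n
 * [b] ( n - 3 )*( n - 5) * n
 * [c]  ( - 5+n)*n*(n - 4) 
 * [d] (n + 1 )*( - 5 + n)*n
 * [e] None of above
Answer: c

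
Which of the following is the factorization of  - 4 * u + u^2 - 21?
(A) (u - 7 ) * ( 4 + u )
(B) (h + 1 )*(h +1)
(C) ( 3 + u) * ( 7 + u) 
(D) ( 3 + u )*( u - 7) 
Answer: D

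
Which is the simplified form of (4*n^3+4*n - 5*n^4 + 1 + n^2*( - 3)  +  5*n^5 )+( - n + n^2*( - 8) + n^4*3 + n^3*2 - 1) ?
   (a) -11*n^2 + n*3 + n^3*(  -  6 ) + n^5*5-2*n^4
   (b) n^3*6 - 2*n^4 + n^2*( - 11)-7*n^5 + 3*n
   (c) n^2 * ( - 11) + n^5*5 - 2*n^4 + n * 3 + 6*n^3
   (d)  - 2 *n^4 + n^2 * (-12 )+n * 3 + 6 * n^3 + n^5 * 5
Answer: c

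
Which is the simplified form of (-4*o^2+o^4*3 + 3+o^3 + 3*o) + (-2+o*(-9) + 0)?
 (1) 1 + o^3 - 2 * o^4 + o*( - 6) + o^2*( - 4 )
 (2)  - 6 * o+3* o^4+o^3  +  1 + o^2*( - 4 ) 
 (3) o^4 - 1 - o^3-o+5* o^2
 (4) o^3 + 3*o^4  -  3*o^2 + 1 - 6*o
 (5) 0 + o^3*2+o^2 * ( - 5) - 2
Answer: 2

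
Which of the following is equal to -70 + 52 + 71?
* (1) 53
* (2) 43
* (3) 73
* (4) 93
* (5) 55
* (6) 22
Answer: 1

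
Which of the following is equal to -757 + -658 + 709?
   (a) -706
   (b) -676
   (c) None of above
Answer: a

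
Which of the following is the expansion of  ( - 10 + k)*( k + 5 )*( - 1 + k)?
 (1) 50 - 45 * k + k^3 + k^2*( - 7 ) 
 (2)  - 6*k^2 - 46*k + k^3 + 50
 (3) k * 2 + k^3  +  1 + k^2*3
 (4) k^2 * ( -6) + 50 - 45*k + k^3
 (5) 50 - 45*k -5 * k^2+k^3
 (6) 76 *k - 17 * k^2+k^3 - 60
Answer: 4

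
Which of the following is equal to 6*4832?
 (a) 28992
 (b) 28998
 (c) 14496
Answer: a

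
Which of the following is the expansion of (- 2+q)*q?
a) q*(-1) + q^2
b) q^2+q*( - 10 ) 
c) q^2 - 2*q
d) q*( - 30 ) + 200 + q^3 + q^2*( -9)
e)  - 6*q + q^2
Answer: c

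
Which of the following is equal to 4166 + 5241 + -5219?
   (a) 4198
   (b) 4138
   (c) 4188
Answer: c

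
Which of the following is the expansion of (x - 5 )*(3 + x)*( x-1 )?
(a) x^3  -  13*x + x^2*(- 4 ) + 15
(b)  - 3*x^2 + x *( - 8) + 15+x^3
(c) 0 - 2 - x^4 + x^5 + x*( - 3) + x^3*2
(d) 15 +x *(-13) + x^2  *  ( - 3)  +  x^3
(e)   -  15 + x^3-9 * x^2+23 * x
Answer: d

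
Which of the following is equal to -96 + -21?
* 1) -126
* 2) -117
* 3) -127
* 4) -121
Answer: 2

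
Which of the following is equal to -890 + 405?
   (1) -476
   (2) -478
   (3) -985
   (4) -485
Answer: 4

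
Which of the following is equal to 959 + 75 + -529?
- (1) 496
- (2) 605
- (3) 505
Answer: 3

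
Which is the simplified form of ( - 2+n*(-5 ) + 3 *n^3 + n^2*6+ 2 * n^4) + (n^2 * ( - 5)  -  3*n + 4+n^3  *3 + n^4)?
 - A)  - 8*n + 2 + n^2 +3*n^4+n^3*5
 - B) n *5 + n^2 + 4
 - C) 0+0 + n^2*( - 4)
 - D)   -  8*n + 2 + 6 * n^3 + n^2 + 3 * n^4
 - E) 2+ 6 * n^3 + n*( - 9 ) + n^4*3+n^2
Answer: D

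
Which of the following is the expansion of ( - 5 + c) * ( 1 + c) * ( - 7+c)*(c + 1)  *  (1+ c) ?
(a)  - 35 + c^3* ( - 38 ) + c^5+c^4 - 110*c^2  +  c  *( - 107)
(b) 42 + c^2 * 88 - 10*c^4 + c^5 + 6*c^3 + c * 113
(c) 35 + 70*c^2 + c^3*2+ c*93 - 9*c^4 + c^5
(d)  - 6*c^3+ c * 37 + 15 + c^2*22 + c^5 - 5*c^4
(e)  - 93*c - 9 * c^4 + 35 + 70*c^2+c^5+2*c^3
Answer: c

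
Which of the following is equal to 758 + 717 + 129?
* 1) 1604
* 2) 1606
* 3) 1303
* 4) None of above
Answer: 1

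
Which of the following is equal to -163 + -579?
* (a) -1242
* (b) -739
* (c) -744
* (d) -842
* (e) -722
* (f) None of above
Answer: f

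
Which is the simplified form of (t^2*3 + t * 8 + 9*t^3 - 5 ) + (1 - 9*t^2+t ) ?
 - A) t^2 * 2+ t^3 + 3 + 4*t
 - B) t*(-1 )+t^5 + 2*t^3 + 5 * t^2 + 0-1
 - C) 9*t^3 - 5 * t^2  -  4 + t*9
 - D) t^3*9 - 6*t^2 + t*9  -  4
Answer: D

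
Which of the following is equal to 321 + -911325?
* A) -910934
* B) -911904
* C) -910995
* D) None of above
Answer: D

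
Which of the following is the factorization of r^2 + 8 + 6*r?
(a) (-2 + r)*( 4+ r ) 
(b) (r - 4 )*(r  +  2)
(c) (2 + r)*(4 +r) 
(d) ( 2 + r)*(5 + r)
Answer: c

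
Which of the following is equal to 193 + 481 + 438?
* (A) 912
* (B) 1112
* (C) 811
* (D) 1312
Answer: B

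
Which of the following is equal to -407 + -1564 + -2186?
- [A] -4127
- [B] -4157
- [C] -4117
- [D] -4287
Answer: B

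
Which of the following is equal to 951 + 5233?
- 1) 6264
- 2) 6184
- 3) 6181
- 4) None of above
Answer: 2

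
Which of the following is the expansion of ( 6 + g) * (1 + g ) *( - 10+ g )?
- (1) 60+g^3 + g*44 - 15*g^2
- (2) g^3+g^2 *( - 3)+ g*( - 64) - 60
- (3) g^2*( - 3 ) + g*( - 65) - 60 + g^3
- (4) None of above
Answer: 2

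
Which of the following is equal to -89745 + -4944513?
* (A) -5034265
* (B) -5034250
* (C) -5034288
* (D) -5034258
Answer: D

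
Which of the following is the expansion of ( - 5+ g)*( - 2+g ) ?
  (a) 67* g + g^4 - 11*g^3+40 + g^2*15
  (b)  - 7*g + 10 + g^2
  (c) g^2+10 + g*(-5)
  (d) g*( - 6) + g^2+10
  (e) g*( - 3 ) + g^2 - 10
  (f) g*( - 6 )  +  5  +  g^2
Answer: b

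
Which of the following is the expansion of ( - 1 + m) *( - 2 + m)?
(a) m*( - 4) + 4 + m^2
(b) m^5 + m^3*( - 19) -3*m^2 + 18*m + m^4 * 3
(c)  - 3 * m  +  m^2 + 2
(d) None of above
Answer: c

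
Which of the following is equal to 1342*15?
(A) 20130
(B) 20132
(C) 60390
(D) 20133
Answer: A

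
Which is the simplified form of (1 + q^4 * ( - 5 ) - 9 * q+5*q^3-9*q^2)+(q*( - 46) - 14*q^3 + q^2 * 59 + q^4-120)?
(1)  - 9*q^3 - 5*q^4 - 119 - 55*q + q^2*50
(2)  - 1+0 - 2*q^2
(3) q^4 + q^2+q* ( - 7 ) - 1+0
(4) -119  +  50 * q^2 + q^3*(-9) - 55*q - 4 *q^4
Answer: 4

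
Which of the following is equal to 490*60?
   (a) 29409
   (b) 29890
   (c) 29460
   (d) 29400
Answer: d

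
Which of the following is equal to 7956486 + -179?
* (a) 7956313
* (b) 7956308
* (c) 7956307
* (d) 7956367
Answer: c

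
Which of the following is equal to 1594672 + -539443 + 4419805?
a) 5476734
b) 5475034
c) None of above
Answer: b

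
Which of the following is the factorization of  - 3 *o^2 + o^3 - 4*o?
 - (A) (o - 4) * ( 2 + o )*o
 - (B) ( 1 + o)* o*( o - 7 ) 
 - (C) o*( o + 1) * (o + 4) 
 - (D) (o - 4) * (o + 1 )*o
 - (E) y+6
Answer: D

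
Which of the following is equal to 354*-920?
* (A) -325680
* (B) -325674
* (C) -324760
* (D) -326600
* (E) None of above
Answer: A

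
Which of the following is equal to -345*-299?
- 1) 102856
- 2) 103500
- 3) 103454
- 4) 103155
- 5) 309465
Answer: 4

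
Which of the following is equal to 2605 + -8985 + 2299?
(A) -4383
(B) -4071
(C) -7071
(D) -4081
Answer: D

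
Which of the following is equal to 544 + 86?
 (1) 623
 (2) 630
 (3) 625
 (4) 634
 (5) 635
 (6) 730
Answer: 2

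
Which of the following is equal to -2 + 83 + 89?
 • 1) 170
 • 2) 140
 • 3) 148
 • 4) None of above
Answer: 1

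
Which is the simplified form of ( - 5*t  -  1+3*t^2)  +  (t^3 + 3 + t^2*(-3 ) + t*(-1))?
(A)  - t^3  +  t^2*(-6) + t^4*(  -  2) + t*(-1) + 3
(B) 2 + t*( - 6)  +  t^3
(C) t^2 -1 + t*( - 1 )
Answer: B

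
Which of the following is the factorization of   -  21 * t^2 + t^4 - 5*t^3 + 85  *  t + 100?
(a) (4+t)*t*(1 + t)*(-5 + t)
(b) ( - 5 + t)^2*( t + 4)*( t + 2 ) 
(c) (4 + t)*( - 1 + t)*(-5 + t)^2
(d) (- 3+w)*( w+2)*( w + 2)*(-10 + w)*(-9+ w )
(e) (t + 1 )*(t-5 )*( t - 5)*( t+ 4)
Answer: e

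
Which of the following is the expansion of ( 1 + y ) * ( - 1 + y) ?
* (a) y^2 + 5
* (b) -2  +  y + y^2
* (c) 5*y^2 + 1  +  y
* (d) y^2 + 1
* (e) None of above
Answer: e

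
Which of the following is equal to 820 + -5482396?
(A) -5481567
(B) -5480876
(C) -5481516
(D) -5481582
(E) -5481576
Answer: E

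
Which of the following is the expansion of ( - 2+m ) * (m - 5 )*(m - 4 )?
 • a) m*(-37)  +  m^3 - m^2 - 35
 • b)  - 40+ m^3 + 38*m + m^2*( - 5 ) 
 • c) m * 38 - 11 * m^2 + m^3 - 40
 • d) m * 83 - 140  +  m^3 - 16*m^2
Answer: c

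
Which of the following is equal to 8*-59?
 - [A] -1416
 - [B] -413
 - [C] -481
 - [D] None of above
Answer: D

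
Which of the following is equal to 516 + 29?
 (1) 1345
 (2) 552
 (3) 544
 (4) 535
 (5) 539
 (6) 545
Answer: 6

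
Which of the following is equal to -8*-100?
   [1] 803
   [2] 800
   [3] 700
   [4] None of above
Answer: 2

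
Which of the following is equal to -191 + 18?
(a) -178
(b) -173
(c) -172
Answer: b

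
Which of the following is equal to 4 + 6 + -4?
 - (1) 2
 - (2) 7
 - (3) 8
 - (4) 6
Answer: 4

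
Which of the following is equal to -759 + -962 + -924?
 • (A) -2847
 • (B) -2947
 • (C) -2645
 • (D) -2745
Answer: C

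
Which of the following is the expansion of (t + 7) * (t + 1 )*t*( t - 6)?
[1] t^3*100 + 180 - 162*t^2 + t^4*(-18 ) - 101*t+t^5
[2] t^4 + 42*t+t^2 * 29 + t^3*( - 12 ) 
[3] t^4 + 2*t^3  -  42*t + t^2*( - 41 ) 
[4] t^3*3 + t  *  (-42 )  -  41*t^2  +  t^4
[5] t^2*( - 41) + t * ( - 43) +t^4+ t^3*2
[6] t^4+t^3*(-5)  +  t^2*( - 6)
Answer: 3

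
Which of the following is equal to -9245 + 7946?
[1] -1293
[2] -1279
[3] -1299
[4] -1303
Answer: 3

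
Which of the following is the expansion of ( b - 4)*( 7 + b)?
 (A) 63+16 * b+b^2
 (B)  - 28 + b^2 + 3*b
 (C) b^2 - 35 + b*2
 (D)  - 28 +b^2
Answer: B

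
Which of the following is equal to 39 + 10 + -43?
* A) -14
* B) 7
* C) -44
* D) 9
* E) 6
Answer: E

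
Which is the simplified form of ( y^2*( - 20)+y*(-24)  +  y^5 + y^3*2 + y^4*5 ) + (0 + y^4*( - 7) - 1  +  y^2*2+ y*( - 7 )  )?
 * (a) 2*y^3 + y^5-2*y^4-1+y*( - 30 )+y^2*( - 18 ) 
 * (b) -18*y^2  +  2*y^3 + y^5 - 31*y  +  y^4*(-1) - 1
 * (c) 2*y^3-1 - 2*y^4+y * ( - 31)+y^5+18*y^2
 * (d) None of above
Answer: d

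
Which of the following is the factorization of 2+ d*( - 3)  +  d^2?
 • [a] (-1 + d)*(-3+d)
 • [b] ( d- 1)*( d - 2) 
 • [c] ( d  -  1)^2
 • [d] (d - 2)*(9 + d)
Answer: b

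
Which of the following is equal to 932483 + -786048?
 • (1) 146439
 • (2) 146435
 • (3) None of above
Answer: 2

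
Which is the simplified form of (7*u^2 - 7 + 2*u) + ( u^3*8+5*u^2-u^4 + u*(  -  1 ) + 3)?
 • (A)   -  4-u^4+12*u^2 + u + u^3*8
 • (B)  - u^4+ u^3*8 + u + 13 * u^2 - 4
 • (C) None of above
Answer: A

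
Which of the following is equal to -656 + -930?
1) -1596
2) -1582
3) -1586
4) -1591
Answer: 3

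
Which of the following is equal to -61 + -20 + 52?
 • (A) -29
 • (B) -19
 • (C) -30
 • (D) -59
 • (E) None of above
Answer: A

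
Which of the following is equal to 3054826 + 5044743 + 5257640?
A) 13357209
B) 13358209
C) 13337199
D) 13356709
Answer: A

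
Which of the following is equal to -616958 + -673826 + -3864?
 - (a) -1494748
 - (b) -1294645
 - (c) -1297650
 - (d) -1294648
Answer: d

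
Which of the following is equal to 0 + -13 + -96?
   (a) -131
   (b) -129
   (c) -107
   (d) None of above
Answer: d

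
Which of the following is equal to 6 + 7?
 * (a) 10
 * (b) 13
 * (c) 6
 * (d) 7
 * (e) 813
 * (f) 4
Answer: b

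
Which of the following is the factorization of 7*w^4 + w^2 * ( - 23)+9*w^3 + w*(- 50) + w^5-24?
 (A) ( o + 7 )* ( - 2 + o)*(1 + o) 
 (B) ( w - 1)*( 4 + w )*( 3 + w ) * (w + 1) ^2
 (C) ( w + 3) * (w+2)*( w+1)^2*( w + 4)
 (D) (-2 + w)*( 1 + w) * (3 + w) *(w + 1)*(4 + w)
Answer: D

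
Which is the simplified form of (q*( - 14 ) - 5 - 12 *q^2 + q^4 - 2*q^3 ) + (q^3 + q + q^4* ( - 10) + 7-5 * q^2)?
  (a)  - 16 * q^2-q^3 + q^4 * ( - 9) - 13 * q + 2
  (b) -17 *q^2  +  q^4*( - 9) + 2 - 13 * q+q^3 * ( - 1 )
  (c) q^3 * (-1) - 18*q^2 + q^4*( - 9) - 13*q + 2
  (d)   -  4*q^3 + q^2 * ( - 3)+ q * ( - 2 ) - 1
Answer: b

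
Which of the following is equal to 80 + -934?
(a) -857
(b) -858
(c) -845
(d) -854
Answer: d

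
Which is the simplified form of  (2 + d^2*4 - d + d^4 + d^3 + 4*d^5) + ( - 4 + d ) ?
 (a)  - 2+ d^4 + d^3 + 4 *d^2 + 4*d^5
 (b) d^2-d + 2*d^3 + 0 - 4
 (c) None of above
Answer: a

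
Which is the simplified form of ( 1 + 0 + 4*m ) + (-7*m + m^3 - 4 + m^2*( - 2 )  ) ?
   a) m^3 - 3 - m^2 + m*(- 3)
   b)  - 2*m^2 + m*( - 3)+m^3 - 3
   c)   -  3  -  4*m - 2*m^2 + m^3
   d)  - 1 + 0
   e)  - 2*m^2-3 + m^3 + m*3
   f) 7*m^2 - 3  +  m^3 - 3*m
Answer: b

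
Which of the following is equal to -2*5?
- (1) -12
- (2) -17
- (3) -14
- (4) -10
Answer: 4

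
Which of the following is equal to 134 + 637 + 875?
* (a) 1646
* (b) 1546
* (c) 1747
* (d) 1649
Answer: a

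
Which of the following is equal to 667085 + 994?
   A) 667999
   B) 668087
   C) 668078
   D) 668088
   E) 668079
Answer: E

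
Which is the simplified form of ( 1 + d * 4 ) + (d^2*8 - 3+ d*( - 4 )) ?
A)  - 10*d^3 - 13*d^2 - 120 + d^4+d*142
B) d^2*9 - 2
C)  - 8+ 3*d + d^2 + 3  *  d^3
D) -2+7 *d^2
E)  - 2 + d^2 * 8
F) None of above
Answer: E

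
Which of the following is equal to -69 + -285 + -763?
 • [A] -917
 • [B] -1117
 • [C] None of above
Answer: B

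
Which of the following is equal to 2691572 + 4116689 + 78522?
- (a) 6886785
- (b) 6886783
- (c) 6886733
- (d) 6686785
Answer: b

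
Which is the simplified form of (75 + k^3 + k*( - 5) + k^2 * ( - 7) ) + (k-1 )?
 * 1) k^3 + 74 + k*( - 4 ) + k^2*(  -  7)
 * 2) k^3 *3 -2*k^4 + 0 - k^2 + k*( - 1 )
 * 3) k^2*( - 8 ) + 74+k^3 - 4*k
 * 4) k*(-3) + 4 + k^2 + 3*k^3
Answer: 1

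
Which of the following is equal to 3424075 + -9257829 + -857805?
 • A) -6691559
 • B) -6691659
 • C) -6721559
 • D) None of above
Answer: A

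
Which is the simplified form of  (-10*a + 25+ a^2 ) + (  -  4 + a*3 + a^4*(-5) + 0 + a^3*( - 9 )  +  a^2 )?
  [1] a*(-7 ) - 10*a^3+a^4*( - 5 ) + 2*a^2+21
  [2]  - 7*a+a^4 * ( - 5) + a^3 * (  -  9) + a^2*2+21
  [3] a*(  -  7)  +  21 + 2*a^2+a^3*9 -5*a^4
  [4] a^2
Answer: 2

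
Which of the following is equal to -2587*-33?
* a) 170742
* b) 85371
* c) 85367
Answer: b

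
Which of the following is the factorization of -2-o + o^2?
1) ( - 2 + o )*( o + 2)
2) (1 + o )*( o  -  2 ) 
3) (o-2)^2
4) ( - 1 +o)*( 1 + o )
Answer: 2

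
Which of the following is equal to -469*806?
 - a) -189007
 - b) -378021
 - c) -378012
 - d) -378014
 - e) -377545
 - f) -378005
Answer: d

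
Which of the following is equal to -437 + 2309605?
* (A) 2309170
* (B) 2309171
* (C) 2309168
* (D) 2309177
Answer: C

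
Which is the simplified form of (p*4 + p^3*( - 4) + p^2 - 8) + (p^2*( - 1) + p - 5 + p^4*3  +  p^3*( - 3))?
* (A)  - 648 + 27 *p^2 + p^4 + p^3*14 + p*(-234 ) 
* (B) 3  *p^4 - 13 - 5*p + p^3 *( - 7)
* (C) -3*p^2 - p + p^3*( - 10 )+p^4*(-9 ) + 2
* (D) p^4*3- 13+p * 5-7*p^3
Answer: D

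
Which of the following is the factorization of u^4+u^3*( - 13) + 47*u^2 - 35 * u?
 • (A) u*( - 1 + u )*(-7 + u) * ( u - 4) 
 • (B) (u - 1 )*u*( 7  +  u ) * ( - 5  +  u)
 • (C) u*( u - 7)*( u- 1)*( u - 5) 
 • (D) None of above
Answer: C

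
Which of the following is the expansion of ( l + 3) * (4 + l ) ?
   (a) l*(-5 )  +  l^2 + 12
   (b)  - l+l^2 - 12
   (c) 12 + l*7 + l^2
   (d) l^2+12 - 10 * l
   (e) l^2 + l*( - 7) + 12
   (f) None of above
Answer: c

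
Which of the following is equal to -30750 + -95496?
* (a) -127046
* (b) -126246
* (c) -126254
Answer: b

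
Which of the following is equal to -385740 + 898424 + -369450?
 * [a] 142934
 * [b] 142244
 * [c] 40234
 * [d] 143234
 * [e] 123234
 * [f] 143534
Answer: d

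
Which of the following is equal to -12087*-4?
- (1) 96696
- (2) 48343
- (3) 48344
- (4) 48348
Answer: 4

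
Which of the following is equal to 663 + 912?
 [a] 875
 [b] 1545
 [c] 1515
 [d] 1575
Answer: d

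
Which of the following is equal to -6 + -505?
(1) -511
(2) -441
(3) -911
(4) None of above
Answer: 1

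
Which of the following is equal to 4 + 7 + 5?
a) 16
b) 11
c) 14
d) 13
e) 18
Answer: a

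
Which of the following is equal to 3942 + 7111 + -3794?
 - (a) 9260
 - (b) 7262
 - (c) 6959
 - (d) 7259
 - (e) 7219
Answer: d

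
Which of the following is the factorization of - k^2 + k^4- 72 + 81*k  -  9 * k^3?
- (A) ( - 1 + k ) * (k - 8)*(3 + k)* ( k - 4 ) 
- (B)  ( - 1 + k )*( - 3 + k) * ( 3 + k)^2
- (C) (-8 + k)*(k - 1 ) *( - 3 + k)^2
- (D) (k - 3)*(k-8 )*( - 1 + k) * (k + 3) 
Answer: D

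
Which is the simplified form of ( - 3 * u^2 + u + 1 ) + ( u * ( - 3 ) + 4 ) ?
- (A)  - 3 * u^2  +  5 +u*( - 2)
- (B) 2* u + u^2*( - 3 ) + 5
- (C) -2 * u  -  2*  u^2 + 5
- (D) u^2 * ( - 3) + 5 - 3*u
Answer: A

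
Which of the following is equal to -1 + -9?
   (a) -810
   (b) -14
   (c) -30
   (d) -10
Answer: d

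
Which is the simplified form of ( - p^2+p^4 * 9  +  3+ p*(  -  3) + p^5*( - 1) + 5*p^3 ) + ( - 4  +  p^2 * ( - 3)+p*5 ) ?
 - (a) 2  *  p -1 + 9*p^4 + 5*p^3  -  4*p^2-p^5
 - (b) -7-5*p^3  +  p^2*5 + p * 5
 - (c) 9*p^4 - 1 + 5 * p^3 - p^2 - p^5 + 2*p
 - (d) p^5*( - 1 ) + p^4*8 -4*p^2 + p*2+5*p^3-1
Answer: a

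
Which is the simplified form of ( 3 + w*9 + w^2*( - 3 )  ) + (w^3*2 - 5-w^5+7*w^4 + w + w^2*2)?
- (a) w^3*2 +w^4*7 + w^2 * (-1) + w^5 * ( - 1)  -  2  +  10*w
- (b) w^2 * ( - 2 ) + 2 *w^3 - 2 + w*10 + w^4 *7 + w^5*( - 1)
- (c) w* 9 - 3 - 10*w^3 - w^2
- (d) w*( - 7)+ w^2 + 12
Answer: a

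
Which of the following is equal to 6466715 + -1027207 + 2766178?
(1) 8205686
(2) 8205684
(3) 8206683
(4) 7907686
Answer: 1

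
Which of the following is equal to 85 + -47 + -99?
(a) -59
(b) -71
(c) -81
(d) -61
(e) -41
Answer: d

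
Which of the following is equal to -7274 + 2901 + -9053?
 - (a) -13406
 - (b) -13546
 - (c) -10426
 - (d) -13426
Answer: d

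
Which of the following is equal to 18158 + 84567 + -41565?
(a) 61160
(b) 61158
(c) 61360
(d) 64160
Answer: a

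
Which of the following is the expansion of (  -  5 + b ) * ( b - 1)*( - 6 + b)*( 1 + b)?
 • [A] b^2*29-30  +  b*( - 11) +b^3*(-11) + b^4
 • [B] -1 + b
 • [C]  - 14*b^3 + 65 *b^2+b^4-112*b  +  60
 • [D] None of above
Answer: D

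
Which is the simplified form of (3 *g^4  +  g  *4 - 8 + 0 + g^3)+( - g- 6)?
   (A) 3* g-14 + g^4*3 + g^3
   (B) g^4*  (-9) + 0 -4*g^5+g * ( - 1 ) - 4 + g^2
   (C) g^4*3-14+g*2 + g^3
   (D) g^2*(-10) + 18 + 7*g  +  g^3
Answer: A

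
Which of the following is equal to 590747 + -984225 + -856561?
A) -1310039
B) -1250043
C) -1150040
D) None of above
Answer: D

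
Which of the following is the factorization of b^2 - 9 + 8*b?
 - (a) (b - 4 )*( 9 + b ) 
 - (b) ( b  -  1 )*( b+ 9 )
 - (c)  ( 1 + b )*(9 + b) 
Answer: b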